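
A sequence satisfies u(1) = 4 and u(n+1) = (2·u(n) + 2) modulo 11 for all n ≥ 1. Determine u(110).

1

u(1) = 4, u(2) = 10, u(3) = 0, u(4) = 2, u(5) = 6, u(6) = 3, u(7) = 8, u(8) = 7, u(9) = 5, u(10) = 1, u(11) = 4.
The sequence repeats with period 10.
So u(110) = u(1 + ((110-1) mod 10)) = u(10) = 1.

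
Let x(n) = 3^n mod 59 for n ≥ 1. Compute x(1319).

Listing terms: x(1) = 3; x(2) = 9; x(3) = 27; x(4) = 22; x(5) = 7; x(6) = 21; x(7) = 4; x(8) = 12; x(9) = 36; x(10) = 49; x(11) = 29; x(12) = 28; x(13) = 25; x(14) = 16; x(15) = 48; x(16) = 26; x(17) = 19; x(18) = 57; x(19) = 53; x(20) = 41; x(21) = 5; x(22) = 15; x(23) = 45; x(24) = 17; x(25) = 51; x(26) = 35; x(27) = 46; x(28) = 20; x(29) = 1; x(30) = 3.
The sequence repeats with period 29.
(1319 - 1) mod 29 = 13, so x(1319) = x(14) = 16.

16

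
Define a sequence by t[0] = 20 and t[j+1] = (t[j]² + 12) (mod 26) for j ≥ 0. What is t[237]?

t[0] = 20,  t[1] = 22,  t[2] = 2,  t[3] = 16,  t[4] = 8,  t[5] = 24,  t[6] = 16.
Since t[6] = t[3] = 16, the sequence is eventually periodic: after a pre-period of length 3 it cycles with period 3.
For j ≥ 3, t[j] depends only on (j - 3) mod 3. (237 - 3) mod 3 = 0, so t[237] = t[3] = 16.

16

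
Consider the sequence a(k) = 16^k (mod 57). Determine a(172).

Listing terms: a(1) = 16, a(2) = 28, a(3) = 49, a(4) = 43, a(5) = 4, a(6) = 7, a(7) = 55, a(8) = 25, a(9) = 1, a(10) = 16.
The sequence repeats with period 9.
So a(172) = a(1 + ((172-1) mod 9)) = a(1) = 16.

16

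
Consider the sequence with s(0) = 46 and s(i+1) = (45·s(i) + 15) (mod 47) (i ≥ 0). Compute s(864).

15

s(0) = 46, s(1) = 17, s(2) = 28, s(3) = 6, s(4) = 3, s(5) = 9, s(6) = 44, s(7) = 21, s(8) = 20, s(9) = 22, s(10) = 18, s(11) = 26, s(12) = 10, s(13) = 42, s(14) = 25, s(15) = 12, s(16) = 38, s(17) = 33, s(18) = 43, s(19) = 23, s(20) = 16, s(21) = 30, s(22) = 2, s(23) = 11, s(24) = 40, s(25) = 29, s(26) = 4, s(27) = 7, s(28) = 1, s(29) = 13, s(30) = 36, s(31) = 37, s(32) = 35, s(33) = 39, s(34) = 31, s(35) = 0, s(36) = 15, s(37) = 32, s(38) = 45, s(39) = 19, s(40) = 24, s(41) = 14, s(42) = 34, s(43) = 41, s(44) = 27, s(45) = 8, s(46) = 46.
The sequence repeats with period 46.
(864 - 0) mod 46 = 36, so s(864) = s(36) = 15.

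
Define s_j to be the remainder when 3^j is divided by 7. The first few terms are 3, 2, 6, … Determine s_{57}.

Computing terms: s_1 = 3; s_2 = 2; s_3 = 6; s_4 = 4; s_5 = 5; s_6 = 1; s_7 = 3.
The sequence repeats with period 6.
(57 - 1) mod 6 = 2, so s_{57} = s_3 = 6.

6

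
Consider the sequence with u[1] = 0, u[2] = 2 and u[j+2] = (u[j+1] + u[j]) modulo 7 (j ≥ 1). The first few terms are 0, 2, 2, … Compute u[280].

Computing terms: u[1] = 0, u[2] = 2, u[3] = 2, u[4] = 4, u[5] = 6, u[6] = 3, u[7] = 2, u[8] = 5, u[9] = 0, u[10] = 5, u[11] = 5, u[12] = 3, u[13] = 1, u[14] = 4, u[15] = 5, u[16] = 2, u[17] = 0, u[18] = 2.
Since (u[17], u[18]) = (u[1], u[2]) = (0, 2) (two consecutive terms determine the rest), the sequence is periodic with period 16.
So u[280] = u[1 + ((280-1) mod 16)] = u[8] = 5.

5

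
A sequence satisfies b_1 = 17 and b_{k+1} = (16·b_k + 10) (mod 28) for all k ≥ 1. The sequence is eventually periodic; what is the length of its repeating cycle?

Computing terms: b_1 = 17; b_2 = 2; b_3 = 14; b_4 = 10; b_5 = 2.
Since b_5 = b_2 = 2, the sequence is eventually periodic: after a pre-period of length 1 it cycles with period 3.

3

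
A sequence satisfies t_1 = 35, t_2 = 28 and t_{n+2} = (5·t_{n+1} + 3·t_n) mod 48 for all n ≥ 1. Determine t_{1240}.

t_1 = 35; t_2 = 28; t_3 = 5; t_4 = 13; t_5 = 32; t_6 = 7; t_7 = 35; t_8 = 4; t_9 = 29; t_{10} = 13; t_{11} = 8; t_{12} = 31; t_{13} = 35; t_{14} = 28.
Since (t_{13}, t_{14}) = (t_1, t_2) = (35, 28) (two consecutive terms determine the rest), the sequence is periodic with period 12.
So t_{1240} = t_{1 + ((1240-1) mod 12)} = t_4 = 13.

13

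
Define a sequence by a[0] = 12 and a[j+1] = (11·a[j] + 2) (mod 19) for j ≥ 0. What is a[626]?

Listing terms: a[0] = 12; a[1] = 1; a[2] = 13; a[3] = 12.
Since a[3] = a[0] = 12, the sequence is periodic with period 3.
(626 - 0) mod 3 = 2, so a[626] = a[2] = 13.

13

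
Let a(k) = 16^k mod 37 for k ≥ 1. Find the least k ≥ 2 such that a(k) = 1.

Computing terms: a(1) = 16,  a(2) = 34,  a(3) = 26,  a(4) = 9,  a(5) = 33,  a(6) = 10,  a(7) = 12,  a(8) = 7,  a(9) = 1,  a(10) = 16.
The sequence repeats with period 9.
The value 1 first appears (with k ≥ 2) at a(9).

9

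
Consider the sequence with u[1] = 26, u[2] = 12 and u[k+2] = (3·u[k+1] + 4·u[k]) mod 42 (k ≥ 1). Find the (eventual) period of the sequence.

u[1] = 26, u[2] = 12, u[3] = 14, u[4] = 6, u[5] = 32, u[6] = 36, u[7] = 26, u[8] = 12.
Since (u[7], u[8]) = (u[1], u[2]) = (26, 12) (two consecutive terms determine the rest), the sequence is periodic with period 6.

6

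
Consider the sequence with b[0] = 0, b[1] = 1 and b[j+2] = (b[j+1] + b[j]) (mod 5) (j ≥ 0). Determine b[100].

We have b[0] = 0,  b[1] = 1,  b[2] = 1,  b[3] = 2,  b[4] = 3,  b[5] = 0,  b[6] = 3,  b[7] = 3,  b[8] = 1,  b[9] = 4,  b[10] = 0,  b[11] = 4,  b[12] = 4,  b[13] = 3,  b[14] = 2,  b[15] = 0,  b[16] = 2,  b[17] = 2,  b[18] = 4,  b[19] = 1,  b[20] = 0,  b[21] = 1.
Since (b[20], b[21]) = (b[0], b[1]) = (0, 1) (two consecutive terms determine the rest), the sequence is periodic with period 20.
(100 - 0) mod 20 = 0, so b[100] = b[0] = 0.

0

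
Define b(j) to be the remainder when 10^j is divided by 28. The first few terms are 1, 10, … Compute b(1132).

We have b(0) = 1,  b(1) = 10,  b(2) = 16,  b(3) = 20,  b(4) = 4,  b(5) = 12,  b(6) = 8,  b(7) = 24,  b(8) = 16.
Since b(8) = b(2) = 16, the sequence is eventually periodic: after a pre-period of length 2 it cycles with period 6.
For j ≥ 2, b(j) depends only on (j - 2) mod 6. (1132 - 2) mod 6 = 2, so b(1132) = b(4) = 4.

4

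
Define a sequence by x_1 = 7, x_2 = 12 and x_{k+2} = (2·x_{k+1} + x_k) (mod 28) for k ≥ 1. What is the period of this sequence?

x_1 = 7,  x_2 = 12,  x_3 = 3,  x_4 = 18,  x_5 = 11,  x_6 = 12,  x_7 = 7,  x_8 = 26,  x_9 = 3,  x_{10} = 4,  x_{11} = 11,  x_{12} = 26,  x_{13} = 7,  x_{14} = 12.
The sequence repeats with period 12.

12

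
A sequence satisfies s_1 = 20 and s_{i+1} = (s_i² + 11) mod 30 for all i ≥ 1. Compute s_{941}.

26

Computing terms: s_1 = 20, s_2 = 21, s_3 = 2, s_4 = 15, s_5 = 26, s_6 = 27, s_7 = 20.
The sequence repeats with period 6.
(941 - 1) mod 6 = 4, so s_{941} = s_5 = 26.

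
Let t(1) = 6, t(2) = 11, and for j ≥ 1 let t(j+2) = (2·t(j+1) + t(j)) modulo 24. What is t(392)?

t(1) = 6, t(2) = 11, t(3) = 4, t(4) = 19, t(5) = 18, t(6) = 7, t(7) = 8, t(8) = 23, t(9) = 6, t(10) = 11.
Since (t(9), t(10)) = (t(1), t(2)) = (6, 11) (two consecutive terms determine the rest), the sequence is periodic with period 8.
(392 - 1) mod 8 = 7, so t(392) = t(8) = 23.

23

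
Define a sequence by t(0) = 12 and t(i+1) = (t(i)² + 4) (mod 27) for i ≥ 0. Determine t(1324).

14

Listing terms: t(0) = 12,  t(1) = 13,  t(2) = 11,  t(3) = 17,  t(4) = 23,  t(5) = 20,  t(6) = 26,  t(7) = 5,  t(8) = 2,  t(9) = 8,  t(10) = 14,  t(11) = 11.
Since t(11) = t(2) = 11, the sequence is eventually periodic: after a pre-period of length 2 it cycles with period 9.
For i ≥ 2, t(i) depends only on (i - 2) mod 9. (1324 - 2) mod 9 = 8, so t(1324) = t(10) = 14.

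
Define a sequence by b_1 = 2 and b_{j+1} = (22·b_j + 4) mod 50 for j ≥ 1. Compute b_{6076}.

b_1 = 2,  b_2 = 48,  b_3 = 10,  b_4 = 24,  b_5 = 32,  b_6 = 8,  b_7 = 30,  b_8 = 14,  b_9 = 12,  b_{10} = 18,  b_{11} = 0,  b_{12} = 4,  b_{13} = 42,  b_{14} = 28,  b_{15} = 20,  b_{16} = 44,  b_{17} = 22,  b_{18} = 38,  b_{19} = 40,  b_{20} = 34,  b_{21} = 2.
Since b_{21} = b_1 = 2, the sequence is periodic with period 20.
(6076 - 1) mod 20 = 15, so b_{6076} = b_{16} = 44.

44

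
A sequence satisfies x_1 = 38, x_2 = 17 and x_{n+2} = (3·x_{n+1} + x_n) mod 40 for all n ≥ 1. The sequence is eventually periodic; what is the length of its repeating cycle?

We have x_1 = 38; x_2 = 17; x_3 = 9; x_4 = 4; x_5 = 21; x_6 = 27; x_7 = 22; x_8 = 13; x_9 = 21; x_{10} = 36; x_{11} = 9; x_{12} = 23; x_{13} = 38; x_{14} = 17.
Since (x_{13}, x_{14}) = (x_1, x_2) = (38, 17) (two consecutive terms determine the rest), the sequence is periodic with period 12.

12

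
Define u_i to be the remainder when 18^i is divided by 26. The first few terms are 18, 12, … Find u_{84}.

Listing terms: u_1 = 18, u_2 = 12, u_3 = 8, u_4 = 14, u_5 = 18.
The sequence repeats with period 4.
(84 - 1) mod 4 = 3, so u_{84} = u_4 = 14.

14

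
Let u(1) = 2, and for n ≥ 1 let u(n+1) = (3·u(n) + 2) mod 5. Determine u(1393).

2

Computing terms: u(1) = 2; u(2) = 3; u(3) = 1; u(4) = 0; u(5) = 2.
Since u(5) = u(1) = 2, the sequence is periodic with period 4.
So u(1393) = u(1 + ((1393-1) mod 4)) = u(1) = 2.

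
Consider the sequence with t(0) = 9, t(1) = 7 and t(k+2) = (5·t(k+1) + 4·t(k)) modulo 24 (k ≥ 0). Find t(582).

t(0) = 9, t(1) = 7, t(2) = 23, t(3) = 23, t(4) = 15, t(5) = 23, t(6) = 7, t(7) = 7, t(8) = 15, t(9) = 7, t(10) = 23.
Since (t(9), t(10)) = (t(1), t(2)) = (7, 23) (two consecutive terms determine the rest), the sequence is eventually periodic: after a pre-period of length 1 it cycles with period 8.
For k ≥ 1, t(k) depends only on (k - 1) mod 8. (582 - 1) mod 8 = 5, so t(582) = t(6) = 7.

7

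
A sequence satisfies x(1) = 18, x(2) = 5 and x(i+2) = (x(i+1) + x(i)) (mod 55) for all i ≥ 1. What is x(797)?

20

x(1) = 18, x(2) = 5, x(3) = 23, x(4) = 28, x(5) = 51, x(6) = 24, x(7) = 20, x(8) = 44, x(9) = 9, x(10) = 53, x(11) = 7, x(12) = 5, x(13) = 12, x(14) = 17, x(15) = 29, x(16) = 46, x(17) = 20, x(18) = 11, x(19) = 31, x(20) = 42, x(21) = 18, x(22) = 5.
Since (x(21), x(22)) = (x(1), x(2)) = (18, 5) (two consecutive terms determine the rest), the sequence is periodic with period 20.
So x(797) = x(1 + ((797-1) mod 20)) = x(17) = 20.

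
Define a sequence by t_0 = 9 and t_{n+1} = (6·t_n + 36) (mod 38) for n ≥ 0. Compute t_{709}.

36

Listing terms: t_0 = 9; t_1 = 14; t_2 = 6; t_3 = 34; t_4 = 12; t_5 = 32; t_6 = 0; t_7 = 36; t_8 = 24; t_9 = 28; t_{10} = 14.
Since t_{10} = t_1 = 14, the sequence is eventually periodic: after a pre-period of length 1 it cycles with period 9.
For n ≥ 1, t_n depends only on (n - 1) mod 9. (709 - 1) mod 9 = 6, so t_{709} = t_7 = 36.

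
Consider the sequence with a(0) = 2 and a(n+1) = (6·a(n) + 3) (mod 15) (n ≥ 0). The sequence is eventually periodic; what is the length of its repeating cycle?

Computing terms: a(0) = 2, a(1) = 0, a(2) = 3, a(3) = 6, a(4) = 9, a(5) = 12, a(6) = 0.
Since a(6) = a(1) = 0, the sequence is eventually periodic: after a pre-period of length 1 it cycles with period 5.

5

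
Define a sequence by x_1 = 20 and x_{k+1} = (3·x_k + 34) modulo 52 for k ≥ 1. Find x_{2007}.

4

Listing terms: x_1 = 20; x_2 = 42; x_3 = 4; x_4 = 46; x_5 = 16; x_6 = 30; x_7 = 20.
Since x_7 = x_1 = 20, the sequence is periodic with period 6.
So x_{2007} = x_{1 + ((2007-1) mod 6)} = x_3 = 4.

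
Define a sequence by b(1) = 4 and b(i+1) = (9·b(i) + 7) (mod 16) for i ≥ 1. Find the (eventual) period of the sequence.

16

We have b(1) = 4,  b(2) = 11,  b(3) = 10,  b(4) = 1,  b(5) = 0,  b(6) = 7,  b(7) = 6,  b(8) = 13,  b(9) = 12,  b(10) = 3,  b(11) = 2,  b(12) = 9,  b(13) = 8,  b(14) = 15,  b(15) = 14,  b(16) = 5,  b(17) = 4.
Since b(17) = b(1) = 4, the sequence is periodic with period 16.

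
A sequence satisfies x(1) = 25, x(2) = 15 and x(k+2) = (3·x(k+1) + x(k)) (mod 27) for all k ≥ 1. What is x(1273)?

x(1) = 25, x(2) = 15, x(3) = 16, x(4) = 9, x(5) = 16, x(6) = 3, x(7) = 25, x(8) = 24, x(9) = 16, x(10) = 18, x(11) = 16, x(12) = 12, x(13) = 25, x(14) = 6, x(15) = 16, x(16) = 0, x(17) = 16, x(18) = 21, x(19) = 25, x(20) = 15.
The sequence repeats with period 18.
(1273 - 1) mod 18 = 12, so x(1273) = x(13) = 25.

25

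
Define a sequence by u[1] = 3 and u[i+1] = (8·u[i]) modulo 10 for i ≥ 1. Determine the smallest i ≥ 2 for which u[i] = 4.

Listing terms: u[1] = 3,  u[2] = 4,  u[3] = 2,  u[4] = 6,  u[5] = 8,  u[6] = 4.
Since u[6] = u[2] = 4, the sequence is eventually periodic: after a pre-period of length 1 it cycles with period 4.
The value 4 first appears (with i ≥ 2) at u[2].

2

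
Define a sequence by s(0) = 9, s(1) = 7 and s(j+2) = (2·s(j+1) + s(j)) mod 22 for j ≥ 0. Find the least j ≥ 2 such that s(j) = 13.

10

Listing terms: s(0) = 9, s(1) = 7, s(2) = 1, s(3) = 9, s(4) = 19, s(5) = 3, s(6) = 3, s(7) = 9, s(8) = 21, s(9) = 7, s(10) = 13, s(11) = 11, s(12) = 13, s(13) = 15, s(14) = 21, s(15) = 13, s(16) = 3, s(17) = 19, s(18) = 19, s(19) = 13, s(20) = 1, s(21) = 15, s(22) = 9, s(23) = 11, s(24) = 9, s(25) = 7.
Since (s(24), s(25)) = (s(0), s(1)) = (9, 7) (two consecutive terms determine the rest), the sequence is periodic with period 24.
The value 13 first appears (with j ≥ 2) at s(10).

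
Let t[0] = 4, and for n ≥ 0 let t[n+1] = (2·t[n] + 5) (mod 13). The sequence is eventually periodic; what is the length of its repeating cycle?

We have t[0] = 4; t[1] = 0; t[2] = 5; t[3] = 2; t[4] = 9; t[5] = 10; t[6] = 12; t[7] = 3; t[8] = 11; t[9] = 1; t[10] = 7; t[11] = 6; t[12] = 4.
The sequence repeats with period 12.

12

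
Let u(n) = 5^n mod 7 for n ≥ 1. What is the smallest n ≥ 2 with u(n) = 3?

Computing terms: u(1) = 5; u(2) = 4; u(3) = 6; u(4) = 2; u(5) = 3; u(6) = 1; u(7) = 5.
The sequence repeats with period 6.
The value 3 first appears (with n ≥ 2) at u(5).

5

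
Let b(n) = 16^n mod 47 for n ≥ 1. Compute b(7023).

42

b(1) = 16,  b(2) = 21,  b(3) = 7,  b(4) = 18,  b(5) = 6,  b(6) = 2,  b(7) = 32,  b(8) = 42,  b(9) = 14,  b(10) = 36,  b(11) = 12,  b(12) = 4,  b(13) = 17,  b(14) = 37,  b(15) = 28,  b(16) = 25,  b(17) = 24,  b(18) = 8,  b(19) = 34,  b(20) = 27,  b(21) = 9,  b(22) = 3,  b(23) = 1,  b(24) = 16.
The sequence repeats with period 23.
So b(7023) = b(1 + ((7023-1) mod 23)) = b(8) = 42.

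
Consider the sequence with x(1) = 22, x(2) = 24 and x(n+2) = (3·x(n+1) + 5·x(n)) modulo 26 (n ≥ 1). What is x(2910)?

16

We have x(1) = 22,  x(2) = 24,  x(3) = 0,  x(4) = 16,  x(5) = 22,  x(6) = 16,  x(7) = 2,  x(8) = 8,  x(9) = 8,  x(10) = 12,  x(11) = 24,  x(12) = 2,  x(13) = 22,  x(14) = 24.
The sequence repeats with period 12.
(2910 - 1) mod 12 = 5, so x(2910) = x(6) = 16.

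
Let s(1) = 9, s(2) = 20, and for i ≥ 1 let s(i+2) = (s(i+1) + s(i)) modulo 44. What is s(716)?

Computing terms: s(1) = 9, s(2) = 20, s(3) = 29, s(4) = 5, s(5) = 34, s(6) = 39, s(7) = 29, s(8) = 24, s(9) = 9, s(10) = 33, s(11) = 42, s(12) = 31, s(13) = 29, s(14) = 16, s(15) = 1, s(16) = 17, s(17) = 18, s(18) = 35, s(19) = 9, s(20) = 0, s(21) = 9, s(22) = 9, s(23) = 18, s(24) = 27, s(25) = 1, s(26) = 28, s(27) = 29, s(28) = 13, s(29) = 42, s(30) = 11, s(31) = 9, s(32) = 20.
The sequence repeats with period 30.
(716 - 1) mod 30 = 25, so s(716) = s(26) = 28.

28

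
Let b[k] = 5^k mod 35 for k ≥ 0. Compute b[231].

Computing terms: b[0] = 1; b[1] = 5; b[2] = 25; b[3] = 20; b[4] = 30; b[5] = 10; b[6] = 15; b[7] = 5.
Since b[7] = b[1] = 5, the sequence is eventually periodic: after a pre-period of length 1 it cycles with period 6.
For k ≥ 1, b[k] depends only on (k - 1) mod 6. (231 - 1) mod 6 = 2, so b[231] = b[3] = 20.

20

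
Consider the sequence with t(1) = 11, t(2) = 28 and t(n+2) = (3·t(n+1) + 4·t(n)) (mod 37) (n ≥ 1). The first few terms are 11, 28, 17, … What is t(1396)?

26

We have t(1) = 11; t(2) = 28; t(3) = 17; t(4) = 15; t(5) = 2; t(6) = 29; t(7) = 21; t(8) = 31; t(9) = 29; t(10) = 26; t(11) = 9; t(12) = 20; t(13) = 22; t(14) = 35; t(15) = 8; t(16) = 16; t(17) = 6; t(18) = 8; t(19) = 11; t(20) = 28.
The sequence repeats with period 18.
So t(1396) = t(1 + ((1396-1) mod 18)) = t(10) = 26.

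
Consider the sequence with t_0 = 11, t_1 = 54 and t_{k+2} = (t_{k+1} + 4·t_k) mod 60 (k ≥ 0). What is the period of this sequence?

Listing terms: t_0 = 11, t_1 = 54, t_2 = 38, t_3 = 14, t_4 = 46, t_5 = 42, t_6 = 46, t_7 = 34, t_8 = 38, t_9 = 54, t_{10} = 26, t_{11} = 2, t_{12} = 46, t_{13} = 54, t_{14} = 58, t_{15} = 34, t_{16} = 26, t_{17} = 42, t_{18} = 26, t_{19} = 14, t_{20} = 58, t_{21} = 54, t_{22} = 46, t_{23} = 22, t_{24} = 26, t_{25} = 54, t_{26} = 38.
Since (t_{25}, t_{26}) = (t_1, t_2) = (54, 38) (two consecutive terms determine the rest), the sequence is eventually periodic: after a pre-period of length 1 it cycles with period 24.

24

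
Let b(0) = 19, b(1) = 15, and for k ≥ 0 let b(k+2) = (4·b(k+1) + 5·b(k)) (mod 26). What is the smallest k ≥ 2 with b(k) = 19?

3

We have b(0) = 19, b(1) = 15, b(2) = 25, b(3) = 19, b(4) = 19, b(5) = 15.
Since (b(4), b(5)) = (b(0), b(1)) = (19, 15) (two consecutive terms determine the rest), the sequence is periodic with period 4.
The value 19 first appears (with k ≥ 2) at b(3).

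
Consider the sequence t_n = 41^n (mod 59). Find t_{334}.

Listing terms: t_1 = 41; t_2 = 29; t_3 = 9; t_4 = 15; t_5 = 25; t_6 = 22; t_7 = 17; t_8 = 48; t_9 = 21; t_{10} = 35; t_{11} = 19; t_{12} = 12; t_{13} = 20; t_{14} = 53; t_{15} = 49; t_{16} = 3; t_{17} = 5; t_{18} = 28; t_{19} = 27; t_{20} = 45; t_{21} = 16; t_{22} = 7; t_{23} = 51; t_{24} = 26; t_{25} = 4; t_{26} = 46; t_{27} = 57; t_{28} = 36; t_{29} = 1; t_{30} = 41.
Since t_{30} = t_1 = 41, the sequence is periodic with period 29.
So t_{334} = t_{1 + ((334-1) mod 29)} = t_{15} = 49.

49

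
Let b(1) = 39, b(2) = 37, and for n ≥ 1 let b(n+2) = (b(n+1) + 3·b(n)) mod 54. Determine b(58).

Listing terms: b(1) = 39; b(2) = 37; b(3) = 46; b(4) = 49; b(5) = 25; b(6) = 10; b(7) = 31; b(8) = 7; b(9) = 46; b(10) = 13; b(11) = 43; b(12) = 28; b(13) = 49; b(14) = 25.
Since (b(13), b(14)) = (b(4), b(5)) = (49, 25) (two consecutive terms determine the rest), the sequence is eventually periodic: after a pre-period of length 3 it cycles with period 9.
For n ≥ 4, b(n) depends only on (n - 4) mod 9. (58 - 4) mod 9 = 0, so b(58) = b(4) = 49.

49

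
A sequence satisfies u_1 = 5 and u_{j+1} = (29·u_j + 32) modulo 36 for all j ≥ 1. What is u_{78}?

Listing terms: u_1 = 5, u_2 = 33, u_3 = 17, u_4 = 21, u_5 = 29, u_6 = 9, u_7 = 5.
Since u_7 = u_1 = 5, the sequence is periodic with period 6.
So u_{78} = u_{1 + ((78-1) mod 6)} = u_6 = 9.

9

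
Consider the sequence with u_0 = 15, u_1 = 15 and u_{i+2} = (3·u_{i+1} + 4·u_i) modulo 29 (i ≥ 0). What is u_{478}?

18

Computing terms: u_0 = 15, u_1 = 15, u_2 = 18, u_3 = 27, u_4 = 8, u_5 = 16, u_6 = 22, u_7 = 14, u_8 = 14, u_9 = 11, u_{10} = 2, u_{11} = 21, u_{12} = 13, u_{13} = 7, u_{14} = 15, u_{15} = 15.
The sequence repeats with period 14.
(478 - 0) mod 14 = 2, so u_{478} = u_2 = 18.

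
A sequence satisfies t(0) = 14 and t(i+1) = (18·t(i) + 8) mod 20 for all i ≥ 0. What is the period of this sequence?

4

Listing terms: t(0) = 14; t(1) = 0; t(2) = 8; t(3) = 12; t(4) = 4; t(5) = 0.
Since t(5) = t(1) = 0, the sequence is eventually periodic: after a pre-period of length 1 it cycles with period 4.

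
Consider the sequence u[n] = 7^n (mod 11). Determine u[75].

10

Computing terms: u[0] = 1, u[1] = 7, u[2] = 5, u[3] = 2, u[4] = 3, u[5] = 10, u[6] = 4, u[7] = 6, u[8] = 9, u[9] = 8, u[10] = 1.
Since u[10] = u[0] = 1, the sequence is periodic with period 10.
So u[75] = u[0 + ((75-0) mod 10)] = u[5] = 10.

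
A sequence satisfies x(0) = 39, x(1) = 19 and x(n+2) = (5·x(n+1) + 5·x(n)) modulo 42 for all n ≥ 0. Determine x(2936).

8

Listing terms: x(0) = 39,  x(1) = 19,  x(2) = 38,  x(3) = 33,  x(4) = 19,  x(5) = 8,  x(6) = 9,  x(7) = 1,  x(8) = 8,  x(9) = 3,  x(10) = 13,  x(11) = 38,  x(12) = 3,  x(13) = 37,  x(14) = 32,  x(15) = 9,  x(16) = 37,  x(17) = 20,  x(18) = 33,  x(19) = 13,  x(20) = 20,  x(21) = 39,  x(22) = 1,  x(23) = 32,  x(24) = 39,  x(25) = 19.
Since (x(24), x(25)) = (x(0), x(1)) = (39, 19) (two consecutive terms determine the rest), the sequence is periodic with period 24.
(2936 - 0) mod 24 = 8, so x(2936) = x(8) = 8.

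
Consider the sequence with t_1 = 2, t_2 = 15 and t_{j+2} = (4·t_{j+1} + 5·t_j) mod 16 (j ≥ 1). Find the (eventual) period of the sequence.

8

t_1 = 2, t_2 = 15, t_3 = 6, t_4 = 3, t_5 = 10, t_6 = 7, t_7 = 14, t_8 = 11, t_9 = 2, t_{10} = 15.
The sequence repeats with period 8.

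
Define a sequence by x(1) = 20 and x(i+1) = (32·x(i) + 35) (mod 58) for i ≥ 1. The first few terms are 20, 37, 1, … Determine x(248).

7

x(1) = 20, x(2) = 37, x(3) = 1, x(4) = 9, x(5) = 33, x(6) = 47, x(7) = 31, x(8) = 41, x(9) = 13, x(10) = 45, x(11) = 25, x(12) = 23, x(13) = 17, x(14) = 57, x(15) = 3, x(16) = 15, x(17) = 51, x(18) = 43, x(19) = 19, x(20) = 5, x(21) = 21, x(22) = 11, x(23) = 39, x(24) = 7, x(25) = 27, x(26) = 29, x(27) = 35, x(28) = 53, x(29) = 49, x(30) = 37.
Since x(30) = x(2) = 37, the sequence is eventually periodic: after a pre-period of length 1 it cycles with period 28.
For i ≥ 2, x(i) depends only on (i - 2) mod 28. (248 - 2) mod 28 = 22, so x(248) = x(24) = 7.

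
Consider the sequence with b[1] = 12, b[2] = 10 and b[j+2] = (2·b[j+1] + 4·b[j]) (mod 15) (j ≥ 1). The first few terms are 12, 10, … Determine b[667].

b[1] = 12, b[2] = 10, b[3] = 8, b[4] = 11, b[5] = 9, b[6] = 2, b[7] = 10, b[8] = 13, b[9] = 6, b[10] = 4, b[11] = 2, b[12] = 5, b[13] = 3, b[14] = 11, b[15] = 4, b[16] = 7, b[17] = 0, b[18] = 13, b[19] = 11, b[20] = 14, b[21] = 12, b[22] = 5, b[23] = 13, b[24] = 1, b[25] = 9, b[26] = 7, b[27] = 5, b[28] = 8, b[29] = 6, b[30] = 14, b[31] = 7, b[32] = 10, b[33] = 3, b[34] = 1, b[35] = 14, b[36] = 2, b[37] = 0, b[38] = 8, b[39] = 1, b[40] = 4, b[41] = 12, b[42] = 10.
Since (b[41], b[42]) = (b[1], b[2]) = (12, 10) (two consecutive terms determine the rest), the sequence is periodic with period 40.
So b[667] = b[1 + ((667-1) mod 40)] = b[27] = 5.

5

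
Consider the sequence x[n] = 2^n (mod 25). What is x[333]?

Computing terms: x[0] = 1; x[1] = 2; x[2] = 4; x[3] = 8; x[4] = 16; x[5] = 7; x[6] = 14; x[7] = 3; x[8] = 6; x[9] = 12; x[10] = 24; x[11] = 23; x[12] = 21; x[13] = 17; x[14] = 9; x[15] = 18; x[16] = 11; x[17] = 22; x[18] = 19; x[19] = 13; x[20] = 1.
Since x[20] = x[0] = 1, the sequence is periodic with period 20.
(333 - 0) mod 20 = 13, so x[333] = x[13] = 17.

17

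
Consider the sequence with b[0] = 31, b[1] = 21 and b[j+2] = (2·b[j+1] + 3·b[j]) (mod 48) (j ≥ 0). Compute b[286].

Computing terms: b[0] = 31,  b[1] = 21,  b[2] = 39,  b[3] = 45,  b[4] = 15,  b[5] = 21,  b[6] = 39.
Since (b[5], b[6]) = (b[1], b[2]) = (21, 39) (two consecutive terms determine the rest), the sequence is eventually periodic: after a pre-period of length 1 it cycles with period 4.
For j ≥ 1, b[j] depends only on (j - 1) mod 4. (286 - 1) mod 4 = 1, so b[286] = b[2] = 39.

39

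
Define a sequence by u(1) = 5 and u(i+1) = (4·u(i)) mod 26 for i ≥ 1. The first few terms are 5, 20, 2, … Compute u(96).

Listing terms: u(1) = 5, u(2) = 20, u(3) = 2, u(4) = 8, u(5) = 6, u(6) = 24, u(7) = 18, u(8) = 20.
Since u(8) = u(2) = 20, the sequence is eventually periodic: after a pre-period of length 1 it cycles with period 6.
For i ≥ 2, u(i) depends only on (i - 2) mod 6. (96 - 2) mod 6 = 4, so u(96) = u(6) = 24.

24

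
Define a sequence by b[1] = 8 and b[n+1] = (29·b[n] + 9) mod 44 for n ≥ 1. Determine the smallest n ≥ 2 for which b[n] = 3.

20

Listing terms: b[1] = 8; b[2] = 21; b[3] = 2; b[4] = 23; b[5] = 16; b[6] = 33; b[7] = 42; b[8] = 39; b[9] = 40; b[10] = 25; b[11] = 30; b[12] = 43; b[13] = 24; b[14] = 1; b[15] = 38; b[16] = 11; b[17] = 20; b[18] = 17; b[19] = 18; b[20] = 3; b[21] = 8.
The sequence repeats with period 20.
The value 3 first appears (with n ≥ 2) at b[20].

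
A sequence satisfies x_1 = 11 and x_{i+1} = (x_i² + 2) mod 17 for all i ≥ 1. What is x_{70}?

We have x_1 = 11; x_2 = 4; x_3 = 1; x_4 = 3; x_5 = 11.
Since x_5 = x_1 = 11, the sequence is periodic with period 4.
So x_{70} = x_{1 + ((70-1) mod 4)} = x_2 = 4.

4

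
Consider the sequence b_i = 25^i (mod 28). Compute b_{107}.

9

We have b_0 = 1; b_1 = 25; b_2 = 9; b_3 = 1.
Since b_3 = b_0 = 1, the sequence is periodic with period 3.
So b_{107} = b_{0 + ((107-0) mod 3)} = b_2 = 9.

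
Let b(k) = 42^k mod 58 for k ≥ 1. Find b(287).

28

We have b(1) = 42, b(2) = 24, b(3) = 22, b(4) = 54, b(5) = 6, b(6) = 20, b(7) = 28, b(8) = 16, b(9) = 34, b(10) = 36, b(11) = 4, b(12) = 52, b(13) = 38, b(14) = 30, b(15) = 42.
Since b(15) = b(1) = 42, the sequence is periodic with period 14.
(287 - 1) mod 14 = 6, so b(287) = b(7) = 28.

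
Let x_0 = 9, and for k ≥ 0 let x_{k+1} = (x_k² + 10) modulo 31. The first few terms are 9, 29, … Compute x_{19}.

Computing terms: x_0 = 9; x_1 = 29; x_2 = 14; x_3 = 20; x_4 = 7; x_5 = 28; x_6 = 19; x_7 = 30; x_8 = 11; x_9 = 7.
Since x_9 = x_4 = 7, the sequence is eventually periodic: after a pre-period of length 4 it cycles with period 5.
For k ≥ 4, x_k depends only on (k - 4) mod 5. (19 - 4) mod 5 = 0, so x_{19} = x_4 = 7.

7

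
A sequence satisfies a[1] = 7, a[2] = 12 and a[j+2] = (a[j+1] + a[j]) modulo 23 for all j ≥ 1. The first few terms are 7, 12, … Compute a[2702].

9

Computing terms: a[1] = 7; a[2] = 12; a[3] = 19; a[4] = 8; a[5] = 4; a[6] = 12; a[7] = 16; a[8] = 5; a[9] = 21; a[10] = 3; a[11] = 1; a[12] = 4; a[13] = 5; a[14] = 9; a[15] = 14; a[16] = 0; a[17] = 14; a[18] = 14; a[19] = 5; a[20] = 19; a[21] = 1; a[22] = 20; a[23] = 21; a[24] = 18; a[25] = 16; a[26] = 11; a[27] = 4; a[28] = 15; a[29] = 19; a[30] = 11; a[31] = 7; a[32] = 18; a[33] = 2; a[34] = 20; a[35] = 22; a[36] = 19; a[37] = 18; a[38] = 14; a[39] = 9; a[40] = 0; a[41] = 9; a[42] = 9; a[43] = 18; a[44] = 4; a[45] = 22; a[46] = 3; a[47] = 2; a[48] = 5; a[49] = 7; a[50] = 12.
The sequence repeats with period 48.
So a[2702] = a[1 + ((2702-1) mod 48)] = a[14] = 9.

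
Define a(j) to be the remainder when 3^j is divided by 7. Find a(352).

4

a(0) = 1, a(1) = 3, a(2) = 2, a(3) = 6, a(4) = 4, a(5) = 5, a(6) = 1.
Since a(6) = a(0) = 1, the sequence is periodic with period 6.
(352 - 0) mod 6 = 4, so a(352) = a(4) = 4.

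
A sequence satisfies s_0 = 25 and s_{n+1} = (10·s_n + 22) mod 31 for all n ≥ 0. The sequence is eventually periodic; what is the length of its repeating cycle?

15

We have s_0 = 25,  s_1 = 24,  s_2 = 14,  s_3 = 7,  s_4 = 30,  s_5 = 12,  s_6 = 18,  s_7 = 16,  s_8 = 27,  s_9 = 13,  s_{10} = 28,  s_{11} = 23,  s_{12} = 4,  s_{13} = 0,  s_{14} = 22,  s_{15} = 25.
The sequence repeats with period 15.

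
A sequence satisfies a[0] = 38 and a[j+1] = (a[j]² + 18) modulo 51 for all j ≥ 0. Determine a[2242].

22

a[0] = 38; a[1] = 34; a[2] = 1; a[3] = 19; a[4] = 22; a[5] = 43; a[6] = 31; a[7] = 10; a[8] = 16; a[9] = 19.
Since a[9] = a[3] = 19, the sequence is eventually periodic: after a pre-period of length 3 it cycles with period 6.
For j ≥ 3, a[j] depends only on (j - 3) mod 6. (2242 - 3) mod 6 = 1, so a[2242] = a[4] = 22.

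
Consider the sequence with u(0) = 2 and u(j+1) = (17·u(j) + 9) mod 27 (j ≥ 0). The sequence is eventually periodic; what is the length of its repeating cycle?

6

u(0) = 2, u(1) = 16, u(2) = 11, u(3) = 7, u(4) = 20, u(5) = 25, u(6) = 2.
Since u(6) = u(0) = 2, the sequence is periodic with period 6.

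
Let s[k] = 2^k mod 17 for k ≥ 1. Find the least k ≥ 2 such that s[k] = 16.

4

We have s[1] = 2,  s[2] = 4,  s[3] = 8,  s[4] = 16,  s[5] = 15,  s[6] = 13,  s[7] = 9,  s[8] = 1,  s[9] = 2.
The sequence repeats with period 8.
The value 16 first appears (with k ≥ 2) at s[4].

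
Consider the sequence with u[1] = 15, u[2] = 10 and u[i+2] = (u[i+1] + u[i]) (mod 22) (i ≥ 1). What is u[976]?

7

We have u[1] = 15, u[2] = 10, u[3] = 3, u[4] = 13, u[5] = 16, u[6] = 7, u[7] = 1, u[8] = 8, u[9] = 9, u[10] = 17, u[11] = 4, u[12] = 21, u[13] = 3, u[14] = 2, u[15] = 5, u[16] = 7, u[17] = 12, u[18] = 19, u[19] = 9, u[20] = 6, u[21] = 15, u[22] = 21, u[23] = 14, u[24] = 13, u[25] = 5, u[26] = 18, u[27] = 1, u[28] = 19, u[29] = 20, u[30] = 17, u[31] = 15, u[32] = 10.
The sequence repeats with period 30.
(976 - 1) mod 30 = 15, so u[976] = u[16] = 7.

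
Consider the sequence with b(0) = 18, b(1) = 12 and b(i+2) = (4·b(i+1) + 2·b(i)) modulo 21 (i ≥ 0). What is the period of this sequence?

48

Computing terms: b(0) = 18; b(1) = 12; b(2) = 0; b(3) = 3; b(4) = 12; b(5) = 12; b(6) = 9; b(7) = 18; b(8) = 6; b(9) = 18; b(10) = 0; b(11) = 15; b(12) = 18; b(13) = 18; b(14) = 3; b(15) = 6; b(16) = 9; b(17) = 6; b(18) = 0; b(19) = 12; b(20) = 6; b(21) = 6; b(22) = 15; b(23) = 9; b(24) = 3; b(25) = 9; b(26) = 0; b(27) = 18; b(28) = 9; b(29) = 9; b(30) = 12; b(31) = 3; b(32) = 15; b(33) = 3; b(34) = 0; b(35) = 6; b(36) = 3; b(37) = 3; b(38) = 18; b(39) = 15; b(40) = 12; b(41) = 15; b(42) = 0; b(43) = 9; b(44) = 15; b(45) = 15; b(46) = 6; b(47) = 12; b(48) = 18; b(49) = 12.
The sequence repeats with period 48.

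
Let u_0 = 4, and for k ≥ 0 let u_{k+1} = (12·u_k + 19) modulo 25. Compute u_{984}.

9

We have u_0 = 4, u_1 = 17, u_2 = 23, u_3 = 20, u_4 = 9, u_5 = 2, u_6 = 18, u_7 = 10, u_8 = 14, u_9 = 12, u_{10} = 13, u_{11} = 0, u_{12} = 19, u_{13} = 22, u_{14} = 8, u_{15} = 15, u_{16} = 24, u_{17} = 7, u_{18} = 3, u_{19} = 5, u_{20} = 4.
Since u_{20} = u_0 = 4, the sequence is periodic with period 20.
(984 - 0) mod 20 = 4, so u_{984} = u_4 = 9.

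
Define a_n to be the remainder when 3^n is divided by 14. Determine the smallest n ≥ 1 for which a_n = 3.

1

We have a_0 = 1; a_1 = 3; a_2 = 9; a_3 = 13; a_4 = 11; a_5 = 5; a_6 = 1.
Since a_6 = a_0 = 1, the sequence is periodic with period 6.
The value 3 first appears (with n ≥ 1) at a_1.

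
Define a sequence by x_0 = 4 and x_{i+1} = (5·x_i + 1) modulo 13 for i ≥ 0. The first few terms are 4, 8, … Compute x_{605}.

8

Computing terms: x_0 = 4,  x_1 = 8,  x_2 = 2,  x_3 = 11,  x_4 = 4.
The sequence repeats with period 4.
(605 - 0) mod 4 = 1, so x_{605} = x_1 = 8.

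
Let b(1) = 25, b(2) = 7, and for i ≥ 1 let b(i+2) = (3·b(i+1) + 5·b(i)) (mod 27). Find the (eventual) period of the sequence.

We have b(1) = 25; b(2) = 7; b(3) = 11; b(4) = 14; b(5) = 16; b(6) = 10; b(7) = 2; b(8) = 2; b(9) = 16; b(10) = 4; b(11) = 11; b(12) = 26; b(13) = 25; b(14) = 16; b(15) = 11; b(16) = 5; b(17) = 16; b(18) = 19; b(19) = 2; b(20) = 20; b(21) = 16; b(22) = 13; b(23) = 11; b(24) = 17; b(25) = 25; b(26) = 25; b(27) = 11; b(28) = 23; b(29) = 16; b(30) = 1; b(31) = 2; b(32) = 11; b(33) = 16; b(34) = 22; b(35) = 11; b(36) = 8; b(37) = 25; b(38) = 7.
The sequence repeats with period 36.

36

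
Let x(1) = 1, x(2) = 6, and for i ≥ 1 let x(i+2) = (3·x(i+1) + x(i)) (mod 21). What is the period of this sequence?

16

Listing terms: x(1) = 1, x(2) = 6, x(3) = 19, x(4) = 0, x(5) = 19, x(6) = 15, x(7) = 1, x(8) = 18, x(9) = 13, x(10) = 15, x(11) = 16, x(12) = 0, x(13) = 16, x(14) = 6, x(15) = 13, x(16) = 3, x(17) = 1, x(18) = 6.
The sequence repeats with period 16.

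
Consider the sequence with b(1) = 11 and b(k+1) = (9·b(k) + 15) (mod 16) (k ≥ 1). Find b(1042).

We have b(1) = 11; b(2) = 2; b(3) = 1; b(4) = 8; b(5) = 7; b(6) = 14; b(7) = 13; b(8) = 4; b(9) = 3; b(10) = 10; b(11) = 9; b(12) = 0; b(13) = 15; b(14) = 6; b(15) = 5; b(16) = 12; b(17) = 11.
The sequence repeats with period 16.
So b(1042) = b(1 + ((1042-1) mod 16)) = b(2) = 2.

2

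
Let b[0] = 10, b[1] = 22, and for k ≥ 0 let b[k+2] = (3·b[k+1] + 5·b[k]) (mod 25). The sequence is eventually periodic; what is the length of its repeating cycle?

b[0] = 10, b[1] = 22, b[2] = 16, b[3] = 8, b[4] = 4, b[5] = 2, b[6] = 1, b[7] = 13, b[8] = 19, b[9] = 22, b[10] = 11, b[11] = 18, b[12] = 9, b[13] = 17, b[14] = 21, b[15] = 23, b[16] = 24, b[17] = 12, b[18] = 6, b[19] = 3, b[20] = 14, b[21] = 7, b[22] = 16, b[23] = 8.
Since (b[22], b[23]) = (b[2], b[3]) = (16, 8) (two consecutive terms determine the rest), the sequence is eventually periodic: after a pre-period of length 2 it cycles with period 20.

20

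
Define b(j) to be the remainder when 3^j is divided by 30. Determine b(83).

27

We have b(1) = 3, b(2) = 9, b(3) = 27, b(4) = 21, b(5) = 3.
Since b(5) = b(1) = 3, the sequence is periodic with period 4.
So b(83) = b(1 + ((83-1) mod 4)) = b(3) = 27.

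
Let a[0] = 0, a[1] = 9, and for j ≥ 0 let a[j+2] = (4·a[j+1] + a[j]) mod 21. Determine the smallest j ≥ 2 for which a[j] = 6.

3

Computing terms: a[0] = 0, a[1] = 9, a[2] = 15, a[3] = 6, a[4] = 18, a[5] = 15, a[6] = 15, a[7] = 12, a[8] = 0, a[9] = 12, a[10] = 6, a[11] = 15, a[12] = 3, a[13] = 6, a[14] = 6, a[15] = 9, a[16] = 0, a[17] = 9.
The sequence repeats with period 16.
The value 6 first appears (with j ≥ 2) at a[3].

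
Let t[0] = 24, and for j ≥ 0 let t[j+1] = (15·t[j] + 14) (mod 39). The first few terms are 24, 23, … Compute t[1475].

5

t[0] = 24, t[1] = 23, t[2] = 8, t[3] = 17, t[4] = 35, t[5] = 32, t[6] = 26, t[7] = 14, t[8] = 29, t[9] = 20, t[10] = 2, t[11] = 5, t[12] = 11, t[13] = 23.
Since t[13] = t[1] = 23, the sequence is eventually periodic: after a pre-period of length 1 it cycles with period 12.
For j ≥ 1, t[j] depends only on (j - 1) mod 12. (1475 - 1) mod 12 = 10, so t[1475] = t[11] = 5.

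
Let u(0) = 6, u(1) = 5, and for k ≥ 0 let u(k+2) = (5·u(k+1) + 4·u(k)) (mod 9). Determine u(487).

Listing terms: u(0) = 6, u(1) = 5, u(2) = 4, u(3) = 4, u(4) = 0, u(5) = 7, u(6) = 8, u(7) = 5, u(8) = 3, u(9) = 8, u(10) = 7, u(11) = 4, u(12) = 3, u(13) = 4, u(14) = 5, u(15) = 5, u(16) = 0, u(17) = 2, u(18) = 1, u(19) = 4, u(20) = 6, u(21) = 1, u(22) = 2, u(23) = 5, u(24) = 6, u(25) = 5.
The sequence repeats with period 24.
So u(487) = u(0 + ((487-0) mod 24)) = u(7) = 5.

5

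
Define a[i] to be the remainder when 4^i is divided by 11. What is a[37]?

a[0] = 1,  a[1] = 4,  a[2] = 5,  a[3] = 9,  a[4] = 3,  a[5] = 1.
Since a[5] = a[0] = 1, the sequence is periodic with period 5.
So a[37] = a[0 + ((37-0) mod 5)] = a[2] = 5.

5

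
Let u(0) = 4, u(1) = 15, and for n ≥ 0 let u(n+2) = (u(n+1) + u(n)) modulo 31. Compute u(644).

Computing terms: u(0) = 4, u(1) = 15, u(2) = 19, u(3) = 3, u(4) = 22, u(5) = 25, u(6) = 16, u(7) = 10, u(8) = 26, u(9) = 5, u(10) = 0, u(11) = 5, u(12) = 5, u(13) = 10, u(14) = 15, u(15) = 25, u(16) = 9, u(17) = 3, u(18) = 12, u(19) = 15, u(20) = 27, u(21) = 11, u(22) = 7, u(23) = 18, u(24) = 25, u(25) = 12, u(26) = 6, u(27) = 18, u(28) = 24, u(29) = 11, u(30) = 4, u(31) = 15.
Since (u(30), u(31)) = (u(0), u(1)) = (4, 15) (two consecutive terms determine the rest), the sequence is periodic with period 30.
So u(644) = u(0 + ((644-0) mod 30)) = u(14) = 15.

15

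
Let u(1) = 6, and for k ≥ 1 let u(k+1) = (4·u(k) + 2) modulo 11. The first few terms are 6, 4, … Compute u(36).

6

u(1) = 6, u(2) = 4, u(3) = 7, u(4) = 8, u(5) = 1, u(6) = 6.
Since u(6) = u(1) = 6, the sequence is periodic with period 5.
So u(36) = u(1 + ((36-1) mod 5)) = u(1) = 6.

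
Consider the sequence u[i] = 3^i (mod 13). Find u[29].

9

Listing terms: u[0] = 1,  u[1] = 3,  u[2] = 9,  u[3] = 1.
Since u[3] = u[0] = 1, the sequence is periodic with period 3.
So u[29] = u[0 + ((29-0) mod 3)] = u[2] = 9.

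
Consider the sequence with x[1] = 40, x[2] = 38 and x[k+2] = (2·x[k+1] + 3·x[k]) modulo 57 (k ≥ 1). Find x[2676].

Computing terms: x[1] = 40, x[2] = 38, x[3] = 25, x[4] = 50, x[5] = 4, x[6] = 44, x[7] = 43, x[8] = 47, x[9] = 52, x[10] = 17, x[11] = 19, x[12] = 32, x[13] = 7, x[14] = 53, x[15] = 13, x[16] = 14, x[17] = 10, x[18] = 5, x[19] = 40, x[20] = 38.
Since (x[19], x[20]) = (x[1], x[2]) = (40, 38) (two consecutive terms determine the rest), the sequence is periodic with period 18.
So x[2676] = x[1 + ((2676-1) mod 18)] = x[12] = 32.

32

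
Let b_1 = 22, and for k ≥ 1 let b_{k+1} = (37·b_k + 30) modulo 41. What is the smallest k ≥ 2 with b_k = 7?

Listing terms: b_1 = 22; b_2 = 24; b_3 = 16; b_4 = 7; b_5 = 2; b_6 = 22.
The sequence repeats with period 5.
The value 7 first appears (with k ≥ 2) at b_4.

4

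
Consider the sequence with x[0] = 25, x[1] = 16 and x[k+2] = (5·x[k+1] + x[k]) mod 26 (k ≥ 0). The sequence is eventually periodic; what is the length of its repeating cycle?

Computing terms: x[0] = 25,  x[1] = 16,  x[2] = 1,  x[3] = 21,  x[4] = 2,  x[5] = 5,  x[6] = 1,  x[7] = 10,  x[8] = 25,  x[9] = 5,  x[10] = 24,  x[11] = 21,  x[12] = 25,  x[13] = 16.
The sequence repeats with period 12.

12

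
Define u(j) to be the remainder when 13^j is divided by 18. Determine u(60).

1

u(1) = 13; u(2) = 7; u(3) = 1; u(4) = 13.
Since u(4) = u(1) = 13, the sequence is periodic with period 3.
So u(60) = u(1 + ((60-1) mod 3)) = u(3) = 1.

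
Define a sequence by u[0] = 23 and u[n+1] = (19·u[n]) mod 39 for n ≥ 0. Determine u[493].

8

u[0] = 23,  u[1] = 8,  u[2] = 35,  u[3] = 2,  u[4] = 38,  u[5] = 20,  u[6] = 29,  u[7] = 5,  u[8] = 17,  u[9] = 11,  u[10] = 14,  u[11] = 32,  u[12] = 23.
Since u[12] = u[0] = 23, the sequence is periodic with period 12.
(493 - 0) mod 12 = 1, so u[493] = u[1] = 8.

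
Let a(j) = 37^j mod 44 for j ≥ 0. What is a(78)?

9

Listing terms: a(0) = 1; a(1) = 37; a(2) = 5; a(3) = 9; a(4) = 25; a(5) = 1.
Since a(5) = a(0) = 1, the sequence is periodic with period 5.
(78 - 0) mod 5 = 3, so a(78) = a(3) = 9.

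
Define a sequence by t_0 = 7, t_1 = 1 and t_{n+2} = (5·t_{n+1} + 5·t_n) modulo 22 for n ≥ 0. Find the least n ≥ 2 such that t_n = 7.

We have t_0 = 7; t_1 = 1; t_2 = 18; t_3 = 7; t_4 = 15; t_5 = 0; t_6 = 9; t_7 = 1; t_8 = 6; t_9 = 13; t_{10} = 7; t_{11} = 12; t_{12} = 7; t_{13} = 7; t_{14} = 4; t_{15} = 11; t_{16} = 9; t_{17} = 12; t_{18} = 17; t_{19} = 13; t_{20} = 18; t_{21} = 1; t_{22} = 7; t_{23} = 18; t_{24} = 15; t_{25} = 11; t_{26} = 20; t_{27} = 1; t_{28} = 17; t_{29} = 2; t_{30} = 7; t_{31} = 1.
The sequence repeats with period 30.
The value 7 first appears (with n ≥ 2) at t_3.

3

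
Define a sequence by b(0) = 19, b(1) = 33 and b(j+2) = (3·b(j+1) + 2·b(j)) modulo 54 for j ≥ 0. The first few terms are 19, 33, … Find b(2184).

Computing terms: b(0) = 19, b(1) = 33, b(2) = 29, b(3) = 45, b(4) = 31, b(5) = 21, b(6) = 17, b(7) = 39, b(8) = 43, b(9) = 45, b(10) = 5, b(11) = 51, b(12) = 1, b(13) = 51, b(14) = 47, b(15) = 27, b(16) = 13, b(17) = 39, b(18) = 35, b(19) = 21, b(20) = 25, b(21) = 9, b(22) = 23, b(23) = 33, b(24) = 37, b(25) = 15, b(26) = 11, b(27) = 9, b(28) = 49, b(29) = 3, b(30) = 53, b(31) = 3, b(32) = 7, b(33) = 27, b(34) = 41, b(35) = 15, b(36) = 19, b(37) = 33.
Since (b(36), b(37)) = (b(0), b(1)) = (19, 33) (two consecutive terms determine the rest), the sequence is periodic with period 36.
(2184 - 0) mod 36 = 24, so b(2184) = b(24) = 37.

37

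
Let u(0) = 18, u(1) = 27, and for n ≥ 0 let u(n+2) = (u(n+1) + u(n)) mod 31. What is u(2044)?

24

Computing terms: u(0) = 18; u(1) = 27; u(2) = 14; u(3) = 10; u(4) = 24; u(5) = 3; u(6) = 27; u(7) = 30; u(8) = 26; u(9) = 25; u(10) = 20; u(11) = 14; u(12) = 3; u(13) = 17; u(14) = 20; u(15) = 6; u(16) = 26; u(17) = 1; u(18) = 27; u(19) = 28; u(20) = 24; u(21) = 21; u(22) = 14; u(23) = 4; u(24) = 18; u(25) = 22; u(26) = 9; u(27) = 0; u(28) = 9; u(29) = 9; u(30) = 18; u(31) = 27.
Since (u(30), u(31)) = (u(0), u(1)) = (18, 27) (two consecutive terms determine the rest), the sequence is periodic with period 30.
(2044 - 0) mod 30 = 4, so u(2044) = u(4) = 24.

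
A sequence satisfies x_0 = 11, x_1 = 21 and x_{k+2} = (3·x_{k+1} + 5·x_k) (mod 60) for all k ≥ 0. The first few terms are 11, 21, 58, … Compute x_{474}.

43

We have x_0 = 11, x_1 = 21, x_2 = 58, x_3 = 39, x_4 = 47, x_5 = 36, x_6 = 43, x_7 = 9, x_8 = 2, x_9 = 51, x_{10} = 43, x_{11} = 24, x_{12} = 47, x_{13} = 21, x_{14} = 58.
Since (x_{13}, x_{14}) = (x_1, x_2) = (21, 58) (two consecutive terms determine the rest), the sequence is eventually periodic: after a pre-period of length 1 it cycles with period 12.
For k ≥ 1, x_k depends only on (k - 1) mod 12. (474 - 1) mod 12 = 5, so x_{474} = x_6 = 43.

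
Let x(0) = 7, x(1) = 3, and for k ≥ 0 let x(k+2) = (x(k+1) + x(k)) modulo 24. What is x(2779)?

We have x(0) = 7,  x(1) = 3,  x(2) = 10,  x(3) = 13,  x(4) = 23,  x(5) = 12,  x(6) = 11,  x(7) = 23,  x(8) = 10,  x(9) = 9,  x(10) = 19,  x(11) = 4,  x(12) = 23,  x(13) = 3,  x(14) = 2,  x(15) = 5,  x(16) = 7,  x(17) = 12,  x(18) = 19,  x(19) = 7,  x(20) = 2,  x(21) = 9,  x(22) = 11,  x(23) = 20,  x(24) = 7,  x(25) = 3.
Since (x(24), x(25)) = (x(0), x(1)) = (7, 3) (two consecutive terms determine the rest), the sequence is periodic with period 24.
So x(2779) = x(0 + ((2779-0) mod 24)) = x(19) = 7.

7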